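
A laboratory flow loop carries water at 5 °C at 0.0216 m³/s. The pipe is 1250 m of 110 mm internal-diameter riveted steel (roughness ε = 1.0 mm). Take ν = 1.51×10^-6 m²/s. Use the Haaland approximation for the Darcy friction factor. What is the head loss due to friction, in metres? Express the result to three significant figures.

h_f ≈ 111 m

V = 4Q/(πD²) = 4·0.0216/(π·0.110²) = 2.273 m/s
Re = VD/ν = 2.273·0.110/1.51×10^-6 = 1.66×10^5 → turbulent
ε/D = 1.0/110 = 0.00909
Haaland: f = 0.03714
h_f = f(L/D)V²/(2g) = 0.03714·(1250/0.110)·2.273²/(2·9.81) = 111.1 m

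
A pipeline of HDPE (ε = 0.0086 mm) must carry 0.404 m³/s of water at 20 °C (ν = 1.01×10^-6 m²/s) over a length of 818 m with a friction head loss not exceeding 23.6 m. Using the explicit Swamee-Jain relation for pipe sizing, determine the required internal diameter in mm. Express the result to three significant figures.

Swamee-Jain (Type III): D = 0.66·[ε^1.25·(LQ²/(gh_f))^4.75 + ν·Q^9.4·(L/(gh_f))^5.2]^0.04
LQ²/(gh_f) = 0.5767; L/(gh_f) = 3.533
Term 1 = ε^1.25·(…)^4.75 = 3.41×10^-8; Term 2 = ν·Q^9.4·(…)^5.2 = 1.43×10^-7
D = 0.66·(3.41×10^-8 + 1.43×10^-7)^0.04 = 0.3544 m = 354 mm
Check: V = 4.10 m/s, Re = 1.44×10^6, f = 0.01162, h_f = 22.9 m ≈ 23.6 m ✓

D ≈ 354 mm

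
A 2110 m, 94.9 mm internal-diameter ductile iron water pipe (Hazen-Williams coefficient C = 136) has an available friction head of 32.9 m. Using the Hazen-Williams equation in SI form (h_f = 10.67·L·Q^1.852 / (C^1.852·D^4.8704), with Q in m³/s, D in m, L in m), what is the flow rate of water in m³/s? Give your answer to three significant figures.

Rearranging: Q = [h_f·C^1.852·D^4.8704 / (10.67·L)]^(1/1.852)
Q = [32.9·136^1.852·0.0949^4.8704 / (10.67·2110)]^0.540 = 0.008185 m³/s

Q ≈ 0.00819 m³/s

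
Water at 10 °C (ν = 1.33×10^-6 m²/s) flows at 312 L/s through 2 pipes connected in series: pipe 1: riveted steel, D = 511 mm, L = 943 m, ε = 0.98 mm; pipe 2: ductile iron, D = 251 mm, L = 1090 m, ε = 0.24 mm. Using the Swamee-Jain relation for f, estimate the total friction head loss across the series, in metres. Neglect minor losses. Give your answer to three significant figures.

H ≈ 179 m

Pipe 1: V = 1.521 m/s, Re = 5.85×10^5, ε/D = 0.00192, f = 0.02359, h_1 = f(L/D)V²/2g = 5.135 m
Pipe 2: V = 6.305 m/s, Re = 1.19×10^6, ε/D = 9.56×10^-4, f = 0.01977, h_2 = f(L/D)V²/2g = 174.0 m
Series → Q common, losses add: H = Σh = 179.1 m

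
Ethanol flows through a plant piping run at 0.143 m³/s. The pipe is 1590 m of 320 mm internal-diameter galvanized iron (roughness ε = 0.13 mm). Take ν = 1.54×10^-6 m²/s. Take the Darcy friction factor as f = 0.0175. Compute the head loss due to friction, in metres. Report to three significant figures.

h_f ≈ 14.0 m

V = 4Q/(πD²) = 4·0.143/(π·0.320²) = 1.778 m/s
h_f = f(L/D)V²/(2g) = 0.01750·(1590/0.320)·1.778²/(2·9.81) = 14.01 m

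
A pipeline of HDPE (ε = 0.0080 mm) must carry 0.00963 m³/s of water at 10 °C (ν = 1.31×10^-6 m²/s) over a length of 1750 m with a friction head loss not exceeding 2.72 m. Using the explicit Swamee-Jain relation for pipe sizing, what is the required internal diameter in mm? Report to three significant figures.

D ≈ 160 mm

Swamee-Jain (Type III): D = 0.66·[ε^1.25·(LQ²/(gh_f))^4.75 + ν·Q^9.4·(L/(gh_f))^5.2]^0.04
LQ²/(gh_f) = 0.006082; L/(gh_f) = 65.58
Term 1 = ε^1.25·(…)^4.75 = 1.27×10^-17; Term 2 = ν·Q^9.4·(…)^5.2 = 4.08×10^-16
D = 0.66·(1.27×10^-17 + 4.08×10^-16)^0.04 = 0.1601 m = 160 mm
Check: V = 0.478 m/s, Re = 5.84×10^4, f = 0.02027, h_f = 2.58 m ≈ 2.72 m ✓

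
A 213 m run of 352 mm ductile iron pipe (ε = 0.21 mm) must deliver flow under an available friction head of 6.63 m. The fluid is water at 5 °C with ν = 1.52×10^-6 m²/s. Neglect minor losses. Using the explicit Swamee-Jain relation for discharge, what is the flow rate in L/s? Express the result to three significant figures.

Swamee-Jain (Type II): Q = -0.965·√(gD⁵h_f/L)·ln[ε/(3.7D) + √(3.17ν²L/(gD³h_f))]
√(gD⁵h_f/L) = √(9.81·0.352⁵·6.63/213) = 0.04062
ε/(3.7D) = 1.61×10^-4; √(3.17ν²L/(gD³h_f)) = 2.35×10^-5
Q = -0.965·0.04062·ln(1.847×10^-4) = 0.3370 m³/s
Check: V = 3.46 m/s, Re = 8.02×10^5, f = 0.01803, h_f = 6.67 m ≈ 6.63 m ✓

Q ≈ 337 L/s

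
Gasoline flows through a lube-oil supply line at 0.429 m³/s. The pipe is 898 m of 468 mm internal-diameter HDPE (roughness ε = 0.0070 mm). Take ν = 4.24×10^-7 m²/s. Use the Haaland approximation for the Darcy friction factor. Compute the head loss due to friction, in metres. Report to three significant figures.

V = 4Q/(πD²) = 4·0.429/(π·0.468²) = 2.494 m/s
Re = VD/ν = 2.494·0.468/4.24×10^-7 = 2.75×10^6 → turbulent
ε/D = 0.0070/468 = 1.50×10^-5
Haaland: f = 0.01039
h_f = f(L/D)V²/(2g) = 0.01039·(898/0.468)·2.494²/(2·9.81) = 6.318 m

h_f ≈ 6.32 m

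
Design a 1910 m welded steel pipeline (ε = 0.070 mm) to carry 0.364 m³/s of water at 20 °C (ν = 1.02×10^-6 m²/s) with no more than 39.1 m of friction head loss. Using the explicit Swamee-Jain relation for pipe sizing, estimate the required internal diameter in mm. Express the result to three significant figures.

D ≈ 383 mm

Swamee-Jain (Type III): D = 0.66·[ε^1.25·(LQ²/(gh_f))^4.75 + ν·Q^9.4·(L/(gh_f))^5.2]^0.04
LQ²/(gh_f) = 0.6598; L/(gh_f) = 4.980
Term 1 = ε^1.25·(…)^4.75 = 8.88×10^-7; Term 2 = ν·Q^9.4·(…)^5.2 = 3.22×10^-7
D = 0.66·(8.88×10^-7 + 3.22×10^-7)^0.04 = 0.3827 m = 383 mm
Check: V = 3.16 m/s, Re = 1.19×10^6, f = 0.01444, h_f = 36.8 m ≈ 39.1 m ✓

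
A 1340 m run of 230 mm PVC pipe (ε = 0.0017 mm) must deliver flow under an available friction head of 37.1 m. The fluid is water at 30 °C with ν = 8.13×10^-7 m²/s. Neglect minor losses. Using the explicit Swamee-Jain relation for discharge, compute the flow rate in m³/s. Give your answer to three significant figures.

Swamee-Jain (Type II): Q = -0.965·√(gD⁵h_f/L)·ln[ε/(3.7D) + √(3.17ν²L/(gD³h_f))]
√(gD⁵h_f/L) = √(9.81·0.230⁵·37.1/1340) = 0.01322
ε/(3.7D) = 2.00×10^-6; √(3.17ν²L/(gD³h_f)) = 2.52×10^-5
Q = -0.965·0.01322·ln(2.718×10^-5) = 0.1341 m³/s
Check: V = 3.23 m/s, Re = 9.13×10^5, f = 0.01196, h_f = 37.0 m ≈ 37.1 m ✓

Q ≈ 0.134 m³/s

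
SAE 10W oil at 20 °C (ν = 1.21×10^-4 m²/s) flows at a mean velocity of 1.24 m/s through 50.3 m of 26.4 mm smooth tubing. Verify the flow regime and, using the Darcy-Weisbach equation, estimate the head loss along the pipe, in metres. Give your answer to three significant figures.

h_f ≈ 35.3 m

Re = VD/ν = 1.24·0.02640/1.21×10^-4 = 271 → laminar (Re < 2300)
f = 64/Re = 0.2366
h_f = f(L/D)V²/(2g) = 0.2366·(50.3/0.02640)·1.24²/(2·9.81) = 35.32 m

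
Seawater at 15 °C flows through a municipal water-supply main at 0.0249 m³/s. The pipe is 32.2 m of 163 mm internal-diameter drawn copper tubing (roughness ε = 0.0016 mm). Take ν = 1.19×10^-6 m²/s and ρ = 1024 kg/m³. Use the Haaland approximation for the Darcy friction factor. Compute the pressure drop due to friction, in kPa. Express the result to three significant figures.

V = 4Q/(πD²) = 4·0.0249/(π·0.163²) = 1.193 m/s
Re = VD/ν = 1.193·0.163/1.19×10^-6 = 1.63×10^5 → turbulent
ε/D = 0.0016/163 = 9.82×10^-6
Haaland: f = 0.01618
h_f = f(L/D)V²/(2g) = 0.01618·(32.2/0.163)·1.193²/(2·9.81) = 0.2319 m
Δp = ρg·h_f = 1024·9.81·0.2319 = 2.330 kPa

Δp ≈ 2.33 kPa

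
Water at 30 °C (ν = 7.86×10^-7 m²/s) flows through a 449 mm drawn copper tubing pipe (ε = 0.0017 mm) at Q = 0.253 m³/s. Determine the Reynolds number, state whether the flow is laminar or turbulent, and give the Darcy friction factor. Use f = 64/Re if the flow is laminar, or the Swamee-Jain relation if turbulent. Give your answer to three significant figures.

V = 4Q/(πD²) = 1.598 m/s
Re = VD/ν = 1.598·0.449/7.86×10^-7 = 9.13×10^5
Re > 4000 → turbulent; ε/D = 3.79×10^-6
Swamee-Jain: f = 0.01188

Re ≈ 9.13×10^5; turbulent; f ≈ 0.0119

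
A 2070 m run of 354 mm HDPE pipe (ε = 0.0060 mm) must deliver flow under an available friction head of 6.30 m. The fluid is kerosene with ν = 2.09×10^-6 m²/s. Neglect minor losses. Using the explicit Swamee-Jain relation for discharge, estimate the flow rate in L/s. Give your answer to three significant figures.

Swamee-Jain (Type II): Q = -0.965·√(gD⁵h_f/L)·ln[ε/(3.7D) + √(3.17ν²L/(gD³h_f))]
√(gD⁵h_f/L) = √(9.81·0.354⁵·6.30/2070) = 0.01288
ε/(3.7D) = 4.58×10^-6; √(3.17ν²L/(gD³h_f)) = 1.02×10^-4
Q = -0.965·0.01288·ln(1.068×10^-4) = 0.1137 m³/s
Check: V = 1.16 m/s, Re = 1.96×10^5, f = 0.01575, h_f = 6.26 m ≈ 6.30 m ✓

Q ≈ 114 L/s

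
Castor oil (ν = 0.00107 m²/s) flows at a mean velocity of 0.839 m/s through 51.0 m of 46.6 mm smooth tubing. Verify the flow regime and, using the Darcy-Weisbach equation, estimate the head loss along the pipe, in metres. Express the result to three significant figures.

Re = VD/ν = 0.839·0.04660/0.00107 = 36.5 → laminar (Re < 2300)
f = 64/Re = 1.752
h_f = f(L/D)V²/(2g) = 1.752·(51.0/0.04660)·0.839²/(2·9.81) = 68.77 m

h_f ≈ 68.8 m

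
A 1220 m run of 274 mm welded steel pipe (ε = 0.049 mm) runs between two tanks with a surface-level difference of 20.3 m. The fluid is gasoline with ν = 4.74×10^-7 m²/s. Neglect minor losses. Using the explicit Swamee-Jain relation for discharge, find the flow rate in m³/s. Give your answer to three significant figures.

Q ≈ 0.148 m³/s

Swamee-Jain (Type II): Q = -0.965·√(gD⁵h_f/L)·ln[ε/(3.7D) + √(3.17ν²L/(gD³h_f))]
√(gD⁵h_f/L) = √(9.81·0.274⁵·20.3/1220) = 0.01588
ε/(3.7D) = 4.83×10^-5; √(3.17ν²L/(gD³h_f)) = 1.46×10^-5
Q = -0.965·0.01588·ln(6.290×10^-5) = 0.1482 m³/s
Check: V = 2.51 m/s, Re = 1.45×10^6, f = 0.01424, h_f = 20.4 m ≈ 20.3 m ✓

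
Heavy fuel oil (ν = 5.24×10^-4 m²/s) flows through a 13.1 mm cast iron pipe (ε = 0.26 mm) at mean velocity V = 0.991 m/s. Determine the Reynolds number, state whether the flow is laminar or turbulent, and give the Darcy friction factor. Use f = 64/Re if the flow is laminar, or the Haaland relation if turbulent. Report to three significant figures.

Re ≈ 24.8; laminar; f = 64/Re ≈ 2.58

Re = VD/ν = 0.9910·0.0131/5.24×10^-4 = 24.8
Re < 2300 → laminar → f = 64/Re = 2.583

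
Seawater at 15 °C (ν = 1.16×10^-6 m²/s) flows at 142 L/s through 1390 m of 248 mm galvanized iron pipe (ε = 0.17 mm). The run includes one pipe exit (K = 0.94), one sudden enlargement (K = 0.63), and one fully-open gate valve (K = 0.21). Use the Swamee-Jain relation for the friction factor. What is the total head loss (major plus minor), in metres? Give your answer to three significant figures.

V = 4Q/(πD²) = 2.940 m/s; V²/2g = 0.4404 m
Re = 6.28×10^5, ε/D = 6.85×10^-4 → f = 0.01869 (Swamee-Jain)
Major: h_f = f(L/D)·V²/2g = 0.01869·5605·0.4404 = 46.13 m
Minor: ΣK = 1.78; h_m = ΣK·V²/2g = 0.7840 m
Total H_L = 46.13 + 0.7840 = 46.92 m

H_L ≈ 46.9 m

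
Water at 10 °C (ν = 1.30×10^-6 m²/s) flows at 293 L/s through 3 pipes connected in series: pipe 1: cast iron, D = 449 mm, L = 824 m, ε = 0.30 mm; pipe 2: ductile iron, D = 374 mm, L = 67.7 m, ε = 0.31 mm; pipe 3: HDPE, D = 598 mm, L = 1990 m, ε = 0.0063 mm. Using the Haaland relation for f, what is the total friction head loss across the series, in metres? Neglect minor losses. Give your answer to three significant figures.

Pipe 1: V = 1.850 m/s, Re = 6.39×10^5, ε/D = 6.68×10^-4, f = 0.01843, h_1 = f(L/D)V²/2g = 5.902 m
Pipe 2: V = 2.667 m/s, Re = 7.67×10^5, ε/D = 8.29×10^-4, f = 0.01920, h_2 = f(L/D)V²/2g = 1.260 m
Pipe 3: V = 1.043 m/s, Re = 4.80×10^5, ε/D = 1.05×10^-5, f = 0.01328, h_3 = f(L/D)V²/2g = 2.451 m
Series → Q common, losses add: H = Σh = 9.612 m

H ≈ 9.61 m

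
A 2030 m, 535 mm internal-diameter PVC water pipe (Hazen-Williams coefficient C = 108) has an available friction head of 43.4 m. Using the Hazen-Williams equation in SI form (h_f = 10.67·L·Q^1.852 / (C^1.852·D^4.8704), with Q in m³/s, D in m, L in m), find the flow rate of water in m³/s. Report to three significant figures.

Rearranging: Q = [h_f·C^1.852·D^4.8704 / (10.67·L)]^(1/1.852)
Q = [43.4·108^1.852·0.535^4.8704 / (10.67·2030)]^0.540 = 0.7280 m³/s

Q ≈ 0.728 m³/s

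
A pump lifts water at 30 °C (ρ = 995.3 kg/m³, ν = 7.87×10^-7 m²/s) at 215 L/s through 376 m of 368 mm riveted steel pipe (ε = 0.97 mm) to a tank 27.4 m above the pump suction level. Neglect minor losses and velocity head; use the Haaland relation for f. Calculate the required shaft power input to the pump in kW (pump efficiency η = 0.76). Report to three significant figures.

V = 4Q/(πD²) = 2.021 m/s; Re = 9.45×10^5; ε/D = 0.00264; f = 0.02543
h_f = f(L/D)V²/2g = 5.411 m
Total head H = z + h_f = 27.4 + 5.411 = 32.81 m
P_hyd = ρgQH = 995.3·9.81·0.215·32.81 = 68.88 kW
P_shaft = P_hyd/η = 68.88/0.76 = 90.63 kW

P_shaft ≈ 90.6 kW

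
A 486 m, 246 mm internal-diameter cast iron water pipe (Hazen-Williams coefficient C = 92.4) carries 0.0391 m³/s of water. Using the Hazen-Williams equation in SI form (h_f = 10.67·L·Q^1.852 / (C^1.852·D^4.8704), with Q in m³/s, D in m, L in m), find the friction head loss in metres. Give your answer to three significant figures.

h_f ≈ 2.71 m

h_f = 10.67·486·0.0391^1.852 / (92.4^1.852·0.246^4.8704) = 2.713 m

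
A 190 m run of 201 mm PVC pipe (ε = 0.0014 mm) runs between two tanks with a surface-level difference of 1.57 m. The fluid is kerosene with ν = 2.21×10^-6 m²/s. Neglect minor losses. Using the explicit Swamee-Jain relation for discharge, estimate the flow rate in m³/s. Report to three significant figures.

Q ≈ 0.0436 m³/s

Swamee-Jain (Type II): Q = -0.965·√(gD⁵h_f/L)·ln[ε/(3.7D) + √(3.17ν²L/(gD³h_f))]
√(gD⁵h_f/L) = √(9.81·0.201⁵·1.57/190) = 0.005157
ε/(3.7D) = 1.88×10^-6; √(3.17ν²L/(gD³h_f)) = 1.53×10^-4
Q = -0.965·0.005157·ln(1.552×10^-4) = 0.04365 m³/s
Check: V = 1.38 m/s, Re = 1.25×10^5, f = 0.01710, h_f = 1.56 m ≈ 1.57 m ✓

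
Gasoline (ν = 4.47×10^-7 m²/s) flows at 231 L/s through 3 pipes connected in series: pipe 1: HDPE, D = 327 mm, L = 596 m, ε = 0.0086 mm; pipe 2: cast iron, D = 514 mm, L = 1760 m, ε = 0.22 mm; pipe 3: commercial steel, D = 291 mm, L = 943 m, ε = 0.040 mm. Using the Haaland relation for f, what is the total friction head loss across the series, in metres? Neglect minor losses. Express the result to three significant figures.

H ≈ 37.9 m

Pipe 1: V = 2.751 m/s, Re = 2.01×10^6, ε/D = 2.63×10^-5, f = 0.01111, h_1 = f(L/D)V²/2g = 7.808 m
Pipe 2: V = 1.113 m/s, Re = 1.28×10^6, ε/D = 4.28×10^-4, f = 0.01655, h_2 = f(L/D)V²/2g = 3.580 m
Pipe 3: V = 3.473 m/s, Re = 2.26×10^6, ε/D = 1.37×10^-4, f = 0.01329, h_3 = f(L/D)V²/2g = 26.47 m
Series → Q common, losses add: H = Σh = 37.86 m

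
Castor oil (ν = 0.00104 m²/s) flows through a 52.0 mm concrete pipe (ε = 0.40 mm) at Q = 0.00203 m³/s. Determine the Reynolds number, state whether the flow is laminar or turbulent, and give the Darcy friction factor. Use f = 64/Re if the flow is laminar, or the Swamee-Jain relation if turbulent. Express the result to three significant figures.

Re ≈ 47.8; laminar; f = 64/Re ≈ 1.34

V = 4Q/(πD²) = 0.9559 m/s
Re = VD/ν = 0.9559·0.0520/0.00104 = 47.8
Re < 2300 → laminar → f = 64/Re = 1.339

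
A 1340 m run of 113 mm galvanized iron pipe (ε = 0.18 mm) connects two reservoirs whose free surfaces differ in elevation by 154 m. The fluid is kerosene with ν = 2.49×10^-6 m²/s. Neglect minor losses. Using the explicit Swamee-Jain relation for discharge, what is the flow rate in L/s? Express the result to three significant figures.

Swamee-Jain (Type II): Q = -0.965·√(gD⁵h_f/L)·ln[ε/(3.7D) + √(3.17ν²L/(gD³h_f))]
√(gD⁵h_f/L) = √(9.81·0.113⁵·154/1340) = 0.004558
ε/(3.7D) = 4.31×10^-4; √(3.17ν²L/(gD³h_f)) = 1.10×10^-4
Q = -0.965·0.004558·ln(5.404×10^-4) = 0.03309 m³/s
Check: V = 3.30 m/s, Re = 1.50×10^5, f = 0.02361, h_f = 155 m ≈ 154 m ✓

Q ≈ 33.1 L/s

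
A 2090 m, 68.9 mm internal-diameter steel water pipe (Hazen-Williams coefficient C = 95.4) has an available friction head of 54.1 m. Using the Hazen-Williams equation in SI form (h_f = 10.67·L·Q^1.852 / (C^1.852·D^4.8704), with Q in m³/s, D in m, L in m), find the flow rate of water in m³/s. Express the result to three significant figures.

Rearranging: Q = [h_f·C^1.852·D^4.8704 / (10.67·L)]^(1/1.852)
Q = [54.1·95.4^1.852·0.0689^4.8704 / (10.67·2090)]^0.540 = 0.003253 m³/s

Q ≈ 0.00325 m³/s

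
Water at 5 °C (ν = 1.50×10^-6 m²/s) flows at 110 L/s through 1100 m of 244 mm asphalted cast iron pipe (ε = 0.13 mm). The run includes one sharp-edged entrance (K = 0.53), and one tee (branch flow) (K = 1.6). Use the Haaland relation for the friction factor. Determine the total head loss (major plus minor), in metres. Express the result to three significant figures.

V = 4Q/(πD²) = 2.352 m/s; V²/2g = 0.2821 m
Re = 3.83×10^5, ε/D = 5.33×10^-4 → f = 0.01801 (Haaland)
Major: h_f = f(L/D)·V²/2g = 0.01801·4508·0.2821 = 22.90 m
Minor: ΣK = 2.13; h_m = ΣK·V²/2g = 0.6008 m
Total H_L = 22.90 + 0.6008 = 23.50 m

H_L ≈ 23.5 m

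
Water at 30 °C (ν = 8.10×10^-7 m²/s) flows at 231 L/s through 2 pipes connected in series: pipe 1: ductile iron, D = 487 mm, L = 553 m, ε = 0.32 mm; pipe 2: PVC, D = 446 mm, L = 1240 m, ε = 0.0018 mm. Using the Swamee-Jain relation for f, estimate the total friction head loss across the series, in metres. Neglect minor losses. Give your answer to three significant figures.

Pipe 1: V = 1.240 m/s, Re = 7.46×10^5, ε/D = 6.57×10^-4, f = 0.01843, h_1 = f(L/D)V²/2g = 1.640 m
Pipe 2: V = 1.479 m/s, Re = 8.14×10^5, ε/D = 4.04×10^-6, f = 0.01211, h_2 = f(L/D)V²/2g = 3.751 m
Series → Q common, losses add: H = Σh = 5.392 m

H ≈ 5.39 m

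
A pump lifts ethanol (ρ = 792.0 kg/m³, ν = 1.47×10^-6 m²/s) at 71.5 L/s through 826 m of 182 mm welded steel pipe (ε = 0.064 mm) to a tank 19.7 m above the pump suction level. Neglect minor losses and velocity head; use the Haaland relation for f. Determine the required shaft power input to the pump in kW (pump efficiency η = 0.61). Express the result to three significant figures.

P_shaft ≈ 45.0 kW

V = 4Q/(πD²) = 2.748 m/s; Re = 3.40×10^5; ε/D = 3.52×10^-4; f = 0.01698
h_f = f(L/D)V²/2g = 29.68 m
Total head H = z + h_f = 19.7 + 29.68 = 49.38 m
P_hyd = ρgQH = 792.0·9.81·0.0715·49.38 = 27.43 kW
P_shaft = P_hyd/η = 27.43/0.61 = 44.97 kW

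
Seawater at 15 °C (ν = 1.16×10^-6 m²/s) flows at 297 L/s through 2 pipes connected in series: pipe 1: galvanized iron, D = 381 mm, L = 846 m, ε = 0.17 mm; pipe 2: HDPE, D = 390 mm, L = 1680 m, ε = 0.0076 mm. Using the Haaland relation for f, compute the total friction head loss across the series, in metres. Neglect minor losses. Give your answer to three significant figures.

H ≈ 29.6 m

Pipe 1: V = 2.605 m/s, Re = 8.56×10^5, ε/D = 4.46×10^-4, f = 0.01687, h_1 = f(L/D)V²/2g = 12.95 m
Pipe 2: V = 2.486 m/s, Re = 8.36×10^5, ε/D = 1.95×10^-5, f = 0.01227, h_2 = f(L/D)V²/2g = 16.65 m
Series → Q common, losses add: H = Σh = 29.60 m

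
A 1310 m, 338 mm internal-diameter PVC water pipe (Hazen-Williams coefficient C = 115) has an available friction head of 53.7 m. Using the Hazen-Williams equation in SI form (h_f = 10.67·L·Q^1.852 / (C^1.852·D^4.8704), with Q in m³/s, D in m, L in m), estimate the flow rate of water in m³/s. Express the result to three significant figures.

Rearranging: Q = [h_f·C^1.852·D^4.8704 / (10.67·L)]^(1/1.852)
Q = [53.7·115^1.852·0.338^4.8704 / (10.67·1310)]^0.540 = 0.3293 m³/s

Q ≈ 0.329 m³/s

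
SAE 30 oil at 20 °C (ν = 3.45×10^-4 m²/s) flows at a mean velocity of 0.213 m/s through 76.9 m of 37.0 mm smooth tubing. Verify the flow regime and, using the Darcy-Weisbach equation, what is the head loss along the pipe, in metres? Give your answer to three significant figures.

Re = VD/ν = 0.213·0.03700/3.45×10^-4 = 22.8 → laminar (Re < 2300)
f = 64/Re = 2.802
h_f = f(L/D)V²/(2g) = 2.802·(76.9/0.03700)·0.213²/(2·9.81) = 13.46 m

h_f ≈ 13.5 m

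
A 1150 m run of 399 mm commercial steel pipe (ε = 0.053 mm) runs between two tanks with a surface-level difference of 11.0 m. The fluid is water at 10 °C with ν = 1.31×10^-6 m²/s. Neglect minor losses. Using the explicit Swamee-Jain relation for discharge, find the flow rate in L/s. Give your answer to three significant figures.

Swamee-Jain (Type II): Q = -0.965·√(gD⁵h_f/L)·ln[ε/(3.7D) + √(3.17ν²L/(gD³h_f))]
√(gD⁵h_f/L) = √(9.81·0.399⁵·11.0/1150) = 0.03080
ε/(3.7D) = 3.59×10^-5; √(3.17ν²L/(gD³h_f)) = 3.02×10^-5
Q = -0.965·0.03080·ln(6.611×10^-5) = 0.2861 m³/s
Check: V = 2.29 m/s, Re = 6.97×10^5, f = 0.01437, h_f = 11.1 m ≈ 11.0 m ✓

Q ≈ 286 L/s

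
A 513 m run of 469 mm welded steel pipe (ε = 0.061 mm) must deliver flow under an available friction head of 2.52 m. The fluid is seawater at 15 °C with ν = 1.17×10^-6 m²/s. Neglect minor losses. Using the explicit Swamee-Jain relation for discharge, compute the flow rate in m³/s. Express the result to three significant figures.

Swamee-Jain (Type II): Q = -0.965·√(gD⁵h_f/L)·ln[ε/(3.7D) + √(3.17ν²L/(gD³h_f))]
√(gD⁵h_f/L) = √(9.81·0.469⁵·2.52/513) = 0.03307
ε/(3.7D) = 3.52×10^-5; √(3.17ν²L/(gD³h_f)) = 2.95×10^-5
Q = -0.965·0.03307·ln(6.470×10^-5) = 0.3078 m³/s
Check: V = 1.78 m/s, Re = 7.14×10^5, f = 0.01431, h_f = 2.53 m ≈ 2.52 m ✓

Q ≈ 0.308 m³/s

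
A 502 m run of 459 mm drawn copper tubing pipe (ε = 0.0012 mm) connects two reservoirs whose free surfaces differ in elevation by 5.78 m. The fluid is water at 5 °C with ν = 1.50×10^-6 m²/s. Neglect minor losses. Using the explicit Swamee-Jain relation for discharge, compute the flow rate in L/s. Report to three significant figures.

Swamee-Jain (Type II): Q = -0.965·√(gD⁵h_f/L)·ln[ε/(3.7D) + √(3.17ν²L/(gD³h_f))]
√(gD⁵h_f/L) = √(9.81·0.459⁵·5.78/502) = 0.04797
ε/(3.7D) = 7.07×10^-7; √(3.17ν²L/(gD³h_f)) = 2.56×10^-5
Q = -0.965·0.04797·ln(2.626×10^-5) = 0.4883 m³/s
Check: V = 2.95 m/s, Re = 9.03×10^5, f = 0.01187, h_f = 5.76 m ≈ 5.78 m ✓

Q ≈ 488 L/s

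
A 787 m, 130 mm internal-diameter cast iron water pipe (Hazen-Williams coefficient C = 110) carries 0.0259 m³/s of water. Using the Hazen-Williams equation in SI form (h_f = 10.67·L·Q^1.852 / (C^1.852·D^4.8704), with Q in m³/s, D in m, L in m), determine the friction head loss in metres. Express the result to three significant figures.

h_f ≈ 33.1 m

h_f = 10.67·787·0.0259^1.852 / (110^1.852·0.130^4.8704) = 33.14 m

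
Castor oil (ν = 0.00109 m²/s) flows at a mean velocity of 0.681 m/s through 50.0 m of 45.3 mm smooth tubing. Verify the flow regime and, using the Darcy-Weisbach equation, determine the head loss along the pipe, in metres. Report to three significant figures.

Re = VD/ν = 0.681·0.04530/0.00109 = 28.3 → laminar (Re < 2300)
f = 64/Re = 2.261
h_f = f(L/D)V²/(2g) = 2.261·(50.0/0.04530)·0.681²/(2·9.81) = 59.00 m

h_f ≈ 59.0 m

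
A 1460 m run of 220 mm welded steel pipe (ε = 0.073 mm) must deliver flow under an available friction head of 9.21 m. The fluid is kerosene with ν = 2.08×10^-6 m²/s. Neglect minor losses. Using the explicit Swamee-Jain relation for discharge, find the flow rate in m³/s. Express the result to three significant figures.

Q ≈ 0.0456 m³/s

Swamee-Jain (Type II): Q = -0.965·√(gD⁵h_f/L)·ln[ε/(3.7D) + √(3.17ν²L/(gD³h_f))]
√(gD⁵h_f/L) = √(9.81·0.220⁵·9.21/1460) = 0.005647
ε/(3.7D) = 8.97×10^-5; √(3.17ν²L/(gD³h_f)) = 1.44×10^-4
Q = -0.965·0.005647·ln(2.339×10^-4) = 0.04556 m³/s
Check: V = 1.20 m/s, Re = 1.27×10^5, f = 0.01901, h_f = 9.24 m ≈ 9.21 m ✓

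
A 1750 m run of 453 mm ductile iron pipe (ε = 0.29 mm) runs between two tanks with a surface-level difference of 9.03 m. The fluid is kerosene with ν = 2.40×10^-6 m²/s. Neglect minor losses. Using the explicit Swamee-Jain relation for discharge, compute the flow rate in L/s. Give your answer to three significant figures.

Q ≈ 251 L/s

Swamee-Jain (Type II): Q = -0.965·√(gD⁵h_f/L)·ln[ε/(3.7D) + √(3.17ν²L/(gD³h_f))]
√(gD⁵h_f/L) = √(9.81·0.453⁵·9.03/1750) = 0.03107
ε/(3.7D) = 1.73×10^-4; √(3.17ν²L/(gD³h_f)) = 6.23×10^-5
Q = -0.965·0.03107·ln(2.353×10^-4) = 0.2505 m³/s
Check: V = 1.55 m/s, Re = 2.93×10^5, f = 0.01912, h_f = 9.09 m ≈ 9.03 m ✓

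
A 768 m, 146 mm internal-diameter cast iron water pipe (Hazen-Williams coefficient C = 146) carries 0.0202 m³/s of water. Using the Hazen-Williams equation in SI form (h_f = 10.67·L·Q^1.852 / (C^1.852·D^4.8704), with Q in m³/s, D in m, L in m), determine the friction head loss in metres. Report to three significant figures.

h_f = 10.67·768·0.0202^1.852 / (146^1.852·0.146^4.8704) = 6.864 m

h_f ≈ 6.86 m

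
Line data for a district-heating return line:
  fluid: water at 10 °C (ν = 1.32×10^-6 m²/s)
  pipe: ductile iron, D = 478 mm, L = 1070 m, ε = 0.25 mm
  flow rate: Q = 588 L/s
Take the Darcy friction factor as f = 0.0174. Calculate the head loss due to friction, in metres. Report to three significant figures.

V = 4Q/(πD²) = 4·0.588/(π·0.478²) = 3.277 m/s
h_f = f(L/D)V²/(2g) = 0.01740·(1070/0.478)·3.277²/(2·9.81) = 21.31 m

h_f ≈ 21.3 m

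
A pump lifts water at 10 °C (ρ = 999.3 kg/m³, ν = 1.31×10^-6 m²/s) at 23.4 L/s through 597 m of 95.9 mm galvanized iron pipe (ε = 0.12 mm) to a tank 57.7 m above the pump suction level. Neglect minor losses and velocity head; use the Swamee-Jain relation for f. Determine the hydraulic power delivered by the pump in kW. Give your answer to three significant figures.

V = 4Q/(πD²) = 3.240 m/s; Re = 2.37×10^5; ε/D = 0.00125; f = 0.02195
h_f = f(L/D)V²/2g = 73.08 m
Total head H = z + h_f = 57.7 + 73.08 = 130.8 m
P_hyd = ρgQH = 999.3·9.81·0.0234·130.8 = 30.00 kW

P_hyd ≈ 30.0 kW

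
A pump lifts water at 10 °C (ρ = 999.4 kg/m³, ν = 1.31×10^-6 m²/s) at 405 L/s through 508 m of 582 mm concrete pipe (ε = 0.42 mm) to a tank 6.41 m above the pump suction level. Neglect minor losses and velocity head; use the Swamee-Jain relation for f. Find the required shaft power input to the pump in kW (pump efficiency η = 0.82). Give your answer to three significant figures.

P_shaft ≈ 40.4 kW

V = 4Q/(πD²) = 1.522 m/s; Re = 6.76×10^5; ε/D = 7.22×10^-4; f = 0.01884
h_f = f(L/D)V²/2g = 1.942 m
Total head H = z + h_f = 6.41 + 1.942 = 8.352 m
P_hyd = ρgQH = 999.4·9.81·0.405·8.352 = 33.16 kW
P_shaft = P_hyd/η = 33.16/0.82 = 40.44 kW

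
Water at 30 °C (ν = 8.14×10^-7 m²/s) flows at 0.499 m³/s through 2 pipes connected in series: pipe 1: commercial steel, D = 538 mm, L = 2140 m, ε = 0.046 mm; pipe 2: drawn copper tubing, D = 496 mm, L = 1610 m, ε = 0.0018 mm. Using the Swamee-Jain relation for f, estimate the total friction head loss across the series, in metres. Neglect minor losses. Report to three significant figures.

H ≈ 24.6 m

Pipe 1: V = 2.195 m/s, Re = 1.45×10^6, ε/D = 8.55×10^-5, f = 0.01289, h_1 = f(L/D)V²/2g = 12.59 m
Pipe 2: V = 2.583 m/s, Re = 1.57×10^6, ε/D = 3.63×10^-6, f = 0.01089, h_2 = f(L/D)V²/2g = 12.02 m
Series → Q common, losses add: H = Σh = 24.61 m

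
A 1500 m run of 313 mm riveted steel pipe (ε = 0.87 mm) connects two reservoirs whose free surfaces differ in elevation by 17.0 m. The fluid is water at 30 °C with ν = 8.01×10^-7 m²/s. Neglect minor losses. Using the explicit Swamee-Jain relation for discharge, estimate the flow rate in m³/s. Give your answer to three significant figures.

Swamee-Jain (Type II): Q = -0.965·√(gD⁵h_f/L)·ln[ε/(3.7D) + √(3.17ν²L/(gD³h_f))]
√(gD⁵h_f/L) = √(9.81·0.313⁵·17.0/1500) = 0.01828
ε/(3.7D) = 7.51×10^-4; √(3.17ν²L/(gD³h_f)) = 2.44×10^-5
Q = -0.965·0.01828·ln(7.757×10^-4) = 0.1263 m³/s
Check: V = 1.64 m/s, Re = 6.41×10^5, f = 0.02593, h_f = 17.1 m ≈ 17.0 m ✓

Q ≈ 0.126 m³/s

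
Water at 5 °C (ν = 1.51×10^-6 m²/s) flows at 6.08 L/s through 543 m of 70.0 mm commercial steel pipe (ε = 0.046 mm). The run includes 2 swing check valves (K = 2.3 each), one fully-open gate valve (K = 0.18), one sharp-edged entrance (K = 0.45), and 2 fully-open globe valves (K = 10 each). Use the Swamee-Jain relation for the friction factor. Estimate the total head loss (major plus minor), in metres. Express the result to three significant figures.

H_L ≈ 24.8 m

V = 4Q/(πD²) = 1.580 m/s; V²/2g = 0.1272 m
Re = 7.32×10^4, ε/D = 6.57×10^-4 → f = 0.02190 (Swamee-Jain)
Major: h_f = f(L/D)·V²/2g = 0.02190·7757·0.1272 = 21.61 m
Minor: ΣK = 25.2; h_m = ΣK·V²/2g = 3.210 m
Total H_L = 21.61 + 3.210 = 24.82 m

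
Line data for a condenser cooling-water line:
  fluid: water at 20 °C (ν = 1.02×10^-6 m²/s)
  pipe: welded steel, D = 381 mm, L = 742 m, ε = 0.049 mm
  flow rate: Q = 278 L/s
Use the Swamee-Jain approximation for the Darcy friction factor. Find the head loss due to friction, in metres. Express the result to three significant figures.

V = 4Q/(πD²) = 4·0.278/(π·0.381²) = 2.438 m/s
Re = VD/ν = 2.438·0.381/1.02×10^-6 = 9.11×10^5 → turbulent
ε/D = 0.049/381 = 1.29×10^-4
Swamee-Jain: f = 0.01401
h_f = f(L/D)V²/(2g) = 0.01401·(742/0.381)·2.438²/(2·9.81) = 8.267 m

h_f ≈ 8.27 m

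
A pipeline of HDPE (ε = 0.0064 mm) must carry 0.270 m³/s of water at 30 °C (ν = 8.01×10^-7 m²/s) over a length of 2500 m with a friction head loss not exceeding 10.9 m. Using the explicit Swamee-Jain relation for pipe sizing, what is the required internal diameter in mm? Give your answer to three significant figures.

Swamee-Jain (Type III): D = 0.66·[ε^1.25·(LQ²/(gh_f))^4.75 + ν·Q^9.4·(L/(gh_f))^5.2]^0.04
LQ²/(gh_f) = 1.704; L/(gh_f) = 23.38
Term 1 = ε^1.25·(…)^4.75 = 4.05×10^-6; Term 2 = ν·Q^9.4·(…)^5.2 = 4.75×10^-5
D = 0.66·(4.05×10^-6 + 4.75×10^-5)^0.04 = 0.4447 m = 445 mm
Check: V = 1.74 m/s, Re = 9.65×10^5, f = 0.01202, h_f = 10.4 m ≈ 10.9 m ✓

D ≈ 445 mm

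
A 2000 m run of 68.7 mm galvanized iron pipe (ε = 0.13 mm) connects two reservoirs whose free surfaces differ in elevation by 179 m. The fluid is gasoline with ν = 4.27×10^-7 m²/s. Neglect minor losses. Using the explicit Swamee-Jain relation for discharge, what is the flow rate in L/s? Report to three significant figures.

Q ≈ 8.38 L/s

Swamee-Jain (Type II): Q = -0.965·√(gD⁵h_f/L)·ln[ε/(3.7D) + √(3.17ν²L/(gD³h_f))]
√(gD⁵h_f/L) = √(9.81·0.0687⁵·179/2000) = 0.001159
ε/(3.7D) = 5.11×10^-4; √(3.17ν²L/(gD³h_f)) = 4.51×10^-5
Q = -0.965·0.001159·ln(5.565×10^-4) = 0.008382 m³/s
Check: V = 2.26 m/s, Re = 3.64×10^5, f = 0.02373, h_f = 180 m ≈ 179 m ✓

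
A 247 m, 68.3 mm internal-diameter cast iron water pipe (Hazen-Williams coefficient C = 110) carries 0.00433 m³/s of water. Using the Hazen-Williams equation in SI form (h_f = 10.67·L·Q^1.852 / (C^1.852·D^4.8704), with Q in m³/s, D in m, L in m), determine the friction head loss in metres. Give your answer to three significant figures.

h_f ≈ 8.71 m

h_f = 10.67·247·0.00433^1.852 / (110^1.852·0.0683^4.8704) = 8.706 m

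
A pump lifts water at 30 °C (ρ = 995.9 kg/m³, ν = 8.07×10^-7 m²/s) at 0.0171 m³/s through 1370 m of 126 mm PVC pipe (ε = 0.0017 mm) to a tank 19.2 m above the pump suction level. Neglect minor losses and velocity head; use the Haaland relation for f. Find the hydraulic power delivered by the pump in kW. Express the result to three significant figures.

P_hyd ≈ 5.89 kW

V = 4Q/(πD²) = 1.371 m/s; Re = 2.14×10^5; ε/D = 1.35×10^-5; f = 0.01538
h_f = f(L/D)V²/2g = 16.03 m
Total head H = z + h_f = 19.2 + 16.03 = 35.23 m
P_hyd = ρgQH = 995.9·9.81·0.0171·35.23 = 5.886 kW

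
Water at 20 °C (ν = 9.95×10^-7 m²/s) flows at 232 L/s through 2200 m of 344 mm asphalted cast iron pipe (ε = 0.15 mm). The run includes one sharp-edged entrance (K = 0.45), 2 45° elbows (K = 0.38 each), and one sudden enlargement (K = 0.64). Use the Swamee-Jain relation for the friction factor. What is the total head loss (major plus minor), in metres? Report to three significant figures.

V = 4Q/(πD²) = 2.496 m/s; V²/2g = 0.3176 m
Re = 8.63×10^5, ε/D = 4.36×10^-4 → f = 0.01694 (Swamee-Jain)
Major: h_f = f(L/D)·V²/2g = 0.01694·6395·0.3176 = 34.40 m
Minor: ΣK = 1.85; h_m = ΣK·V²/2g = 0.5875 m
Total H_L = 34.40 + 0.5875 = 34.99 m

H_L ≈ 35.0 m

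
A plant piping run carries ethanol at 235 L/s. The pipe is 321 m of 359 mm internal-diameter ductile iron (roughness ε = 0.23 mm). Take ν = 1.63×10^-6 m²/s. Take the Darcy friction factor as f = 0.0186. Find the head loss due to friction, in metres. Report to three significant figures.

V = 4Q/(πD²) = 4·0.235/(π·0.359²) = 2.322 m/s
h_f = f(L/D)V²/(2g) = 0.01860·(321/0.359)·2.322²/(2·9.81) = 4.569 m

h_f ≈ 4.57 m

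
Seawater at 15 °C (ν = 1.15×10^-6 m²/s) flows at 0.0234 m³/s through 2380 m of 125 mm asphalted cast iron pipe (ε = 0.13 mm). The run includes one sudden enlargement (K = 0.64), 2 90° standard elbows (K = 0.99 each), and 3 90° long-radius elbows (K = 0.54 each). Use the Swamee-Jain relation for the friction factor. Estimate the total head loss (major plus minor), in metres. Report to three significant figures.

H_L ≈ 76.0 m

V = 4Q/(πD²) = 1.907 m/s; V²/2g = 0.1853 m
Re = 2.07×10^5, ε/D = 0.00104 → f = 0.02130 (Swamee-Jain)
Major: h_f = f(L/D)·V²/2g = 0.02130·19040·0.1853 = 75.17 m
Minor: ΣK = 4.24; h_m = ΣK·V²/2g = 0.7857 m
Total H_L = 75.17 + 0.7857 = 75.95 m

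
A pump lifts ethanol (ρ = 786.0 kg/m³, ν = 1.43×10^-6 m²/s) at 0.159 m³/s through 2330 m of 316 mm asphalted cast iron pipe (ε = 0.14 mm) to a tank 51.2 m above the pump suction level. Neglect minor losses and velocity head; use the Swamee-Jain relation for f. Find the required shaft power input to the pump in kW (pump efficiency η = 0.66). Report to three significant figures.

P_shaft ≈ 145 kW

V = 4Q/(πD²) = 2.027 m/s; Re = 4.48×10^5; ε/D = 4.43×10^-4; f = 0.01752
h_f = f(L/D)V²/2g = 27.06 m
Total head H = z + h_f = 51.2 + 27.06 = 78.26 m
P_hyd = ρgQH = 786.0·9.81·0.159·78.26 = 95.94 kW
P_shaft = P_hyd/η = 95.94/0.66 = 145.4 kW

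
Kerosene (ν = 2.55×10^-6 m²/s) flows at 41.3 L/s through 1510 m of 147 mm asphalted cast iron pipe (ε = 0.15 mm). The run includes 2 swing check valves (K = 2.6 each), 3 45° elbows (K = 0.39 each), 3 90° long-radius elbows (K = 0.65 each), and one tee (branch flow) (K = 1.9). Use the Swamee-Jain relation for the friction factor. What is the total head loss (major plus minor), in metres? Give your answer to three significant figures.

H_L ≈ 70.6 m

V = 4Q/(πD²) = 2.433 m/s; V²/2g = 0.3018 m
Re = 1.40×10^5, ε/D = 0.00102 → f = 0.02178 (Swamee-Jain)
Major: h_f = f(L/D)·V²/2g = 0.02178·10272·0.3018 = 67.54 m
Minor: ΣK = 10.2; h_m = ΣK·V²/2g = 3.085 m
Total H_L = 67.54 + 3.085 = 70.63 m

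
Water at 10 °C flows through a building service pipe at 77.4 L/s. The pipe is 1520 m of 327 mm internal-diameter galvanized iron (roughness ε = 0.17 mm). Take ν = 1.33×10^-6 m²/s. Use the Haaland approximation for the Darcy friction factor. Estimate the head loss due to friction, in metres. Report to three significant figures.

h_f ≈ 3.73 m

V = 4Q/(πD²) = 4·0.0774/(π·0.327²) = 0.9216 m/s
Re = VD/ν = 0.9216·0.327/1.33×10^-6 = 2.27×10^5 → turbulent
ε/D = 0.17/327 = 5.20×10^-4
Haaland: f = 0.01855
h_f = f(L/D)V²/(2g) = 0.01855·(1520/0.327)·0.9216²/(2·9.81) = 3.733 m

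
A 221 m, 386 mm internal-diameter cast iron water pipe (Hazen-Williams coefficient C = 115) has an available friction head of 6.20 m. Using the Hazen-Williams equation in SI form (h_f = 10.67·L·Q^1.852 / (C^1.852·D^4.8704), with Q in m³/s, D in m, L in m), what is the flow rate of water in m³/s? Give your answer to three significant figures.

Rearranging: Q = [h_f·C^1.852·D^4.8704 / (10.67·L)]^(1/1.852)
Q = [6.20·115^1.852·0.386^4.8704 / (10.67·221)]^0.540 = 0.3805 m³/s

Q ≈ 0.380 m³/s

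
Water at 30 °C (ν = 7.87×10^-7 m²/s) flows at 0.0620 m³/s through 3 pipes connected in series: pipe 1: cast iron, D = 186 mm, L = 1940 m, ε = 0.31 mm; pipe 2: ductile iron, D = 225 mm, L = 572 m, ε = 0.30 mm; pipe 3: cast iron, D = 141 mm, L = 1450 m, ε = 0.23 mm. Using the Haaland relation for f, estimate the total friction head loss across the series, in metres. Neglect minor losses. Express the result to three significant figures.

Pipe 1: V = 2.282 m/s, Re = 5.39×10^5, ε/D = 0.00167, f = 0.02271, h_1 = f(L/D)V²/2g = 62.86 m
Pipe 2: V = 1.559 m/s, Re = 4.46×10^5, ε/D = 0.00133, f = 0.02161, h_2 = f(L/D)V²/2g = 6.807 m
Pipe 3: V = 3.971 m/s, Re = 7.11×10^5, ε/D = 0.00163, f = 0.02251, h_3 = f(L/D)V²/2g = 186.0 m
Series → Q common, losses add: H = Σh = 255.7 m

H ≈ 256 m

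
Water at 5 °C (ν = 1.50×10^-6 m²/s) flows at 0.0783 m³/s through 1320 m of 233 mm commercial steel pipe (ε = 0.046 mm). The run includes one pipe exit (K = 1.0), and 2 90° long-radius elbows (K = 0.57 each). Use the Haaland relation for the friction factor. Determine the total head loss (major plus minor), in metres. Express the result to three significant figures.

V = 4Q/(πD²) = 1.836 m/s; V²/2g = 0.1719 m
Re = 2.85×10^5, ε/D = 1.97×10^-4 → f = 0.01613 (Haaland)
Major: h_f = f(L/D)·V²/2g = 0.01613·5665·0.1719 = 15.71 m
Minor: ΣK = 2.14; h_m = ΣK·V²/2g = 0.3678 m
Total H_L = 15.71 + 0.3678 = 16.08 m

H_L ≈ 16.1 m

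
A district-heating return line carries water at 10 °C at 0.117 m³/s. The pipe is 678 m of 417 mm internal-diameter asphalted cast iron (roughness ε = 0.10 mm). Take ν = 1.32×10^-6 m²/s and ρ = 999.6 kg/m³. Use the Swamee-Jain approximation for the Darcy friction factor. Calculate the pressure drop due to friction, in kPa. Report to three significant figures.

V = 4Q/(πD²) = 4·0.117/(π·0.417²) = 0.8567 m/s
Re = VD/ν = 0.8567·0.417/1.32×10^-6 = 2.71×10^5 → turbulent
ε/D = 0.10/417 = 2.40×10^-4
Swamee-Jain: f = 0.01680
h_f = f(L/D)V²/(2g) = 0.01680·(678/0.417)·0.8567²/(2·9.81) = 1.022 m
Δp = ρg·h_f = 999.6·9.81·1.022 = 10.02 kPa

Δp ≈ 10.0 kPa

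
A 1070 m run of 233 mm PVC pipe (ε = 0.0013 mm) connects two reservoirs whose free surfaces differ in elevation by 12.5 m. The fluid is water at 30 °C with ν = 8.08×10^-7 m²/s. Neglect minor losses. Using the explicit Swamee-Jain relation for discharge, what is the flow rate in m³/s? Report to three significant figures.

Swamee-Jain (Type II): Q = -0.965·√(gD⁵h_f/L)·ln[ε/(3.7D) + √(3.17ν²L/(gD³h_f))]
√(gD⁵h_f/L) = √(9.81·0.233⁵·12.5/1070) = 0.008871
ε/(3.7D) = 1.51×10^-6; √(3.17ν²L/(gD³h_f)) = 3.78×10^-5
Q = -0.965·0.008871·ln(3.929×10^-5) = 0.08685 m³/s
Check: V = 2.04 m/s, Re = 5.87×10^5, f = 0.01282, h_f = 12.4 m ≈ 12.5 m ✓

Q ≈ 0.0868 m³/s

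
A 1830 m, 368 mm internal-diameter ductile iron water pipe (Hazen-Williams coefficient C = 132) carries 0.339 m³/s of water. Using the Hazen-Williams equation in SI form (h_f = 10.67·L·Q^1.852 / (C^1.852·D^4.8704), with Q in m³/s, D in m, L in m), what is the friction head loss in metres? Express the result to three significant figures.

h_f = 10.67·1830·0.339^1.852 / (132^1.852·0.368^4.8704) = 40.53 m

h_f ≈ 40.5 m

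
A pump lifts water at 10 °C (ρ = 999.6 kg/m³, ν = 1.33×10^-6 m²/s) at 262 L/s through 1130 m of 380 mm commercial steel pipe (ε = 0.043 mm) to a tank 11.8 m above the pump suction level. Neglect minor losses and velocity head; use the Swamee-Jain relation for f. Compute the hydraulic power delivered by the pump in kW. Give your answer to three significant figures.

P_hyd ≈ 59.8 kW

V = 4Q/(πD²) = 2.310 m/s; Re = 6.60×10^5; ε/D = 1.13×10^-4; f = 0.01420
h_f = f(L/D)V²/2g = 11.49 m
Total head H = z + h_f = 11.8 + 11.49 = 23.29 m
P_hyd = ρgQH = 999.6·9.81·0.262·23.29 = 59.84 kW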